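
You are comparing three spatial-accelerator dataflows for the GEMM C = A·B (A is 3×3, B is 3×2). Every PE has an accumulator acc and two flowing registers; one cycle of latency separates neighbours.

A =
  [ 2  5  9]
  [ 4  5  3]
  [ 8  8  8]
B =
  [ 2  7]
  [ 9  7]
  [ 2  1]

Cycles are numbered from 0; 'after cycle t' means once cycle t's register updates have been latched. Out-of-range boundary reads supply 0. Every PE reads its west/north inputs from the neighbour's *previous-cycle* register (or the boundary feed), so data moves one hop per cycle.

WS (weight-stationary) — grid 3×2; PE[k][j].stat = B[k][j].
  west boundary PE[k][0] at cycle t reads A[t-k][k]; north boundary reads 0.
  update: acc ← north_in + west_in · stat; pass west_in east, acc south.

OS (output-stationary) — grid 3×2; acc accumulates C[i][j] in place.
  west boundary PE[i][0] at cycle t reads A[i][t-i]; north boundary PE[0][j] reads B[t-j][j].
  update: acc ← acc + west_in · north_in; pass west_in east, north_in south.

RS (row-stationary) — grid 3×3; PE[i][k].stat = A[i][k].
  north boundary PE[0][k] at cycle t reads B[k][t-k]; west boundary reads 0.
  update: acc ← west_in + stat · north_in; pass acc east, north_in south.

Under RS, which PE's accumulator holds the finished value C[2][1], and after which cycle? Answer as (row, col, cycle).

(row, col, cycle) = (2, 2, 5)

RS: C[2][1] accumulates in PE[2][2]:
  @0  [2,2]  acc 0  |  →0  ↓0
  @1  [2,2]  acc 0  |  →0  ↓0
  @2  [2,2]  acc 0  |  →0  ↓0
  @3  [2,2]  acc 0  |  →0  ↓0
  @4  [2,2]  acc 104  |  →104  ↓2
  @5  [2,2]  acc 120  |  →120  ↓1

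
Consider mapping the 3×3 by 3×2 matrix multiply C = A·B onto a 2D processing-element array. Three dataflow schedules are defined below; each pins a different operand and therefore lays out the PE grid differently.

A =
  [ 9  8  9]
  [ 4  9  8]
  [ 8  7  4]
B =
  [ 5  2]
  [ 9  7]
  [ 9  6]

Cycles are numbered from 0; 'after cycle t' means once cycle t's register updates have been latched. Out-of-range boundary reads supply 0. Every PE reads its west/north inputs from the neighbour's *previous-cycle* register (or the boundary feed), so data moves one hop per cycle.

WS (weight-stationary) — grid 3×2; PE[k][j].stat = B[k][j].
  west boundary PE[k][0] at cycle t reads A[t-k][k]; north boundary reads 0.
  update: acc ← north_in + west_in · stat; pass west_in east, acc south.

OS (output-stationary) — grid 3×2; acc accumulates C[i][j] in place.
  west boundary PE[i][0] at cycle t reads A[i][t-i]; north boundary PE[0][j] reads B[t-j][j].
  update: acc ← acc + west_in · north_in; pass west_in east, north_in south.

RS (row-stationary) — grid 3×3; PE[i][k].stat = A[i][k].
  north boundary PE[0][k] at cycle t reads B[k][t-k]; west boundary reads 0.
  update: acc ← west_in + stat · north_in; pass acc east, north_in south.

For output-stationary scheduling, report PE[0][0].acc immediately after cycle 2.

PE[0][0].acc = 198

OS (3×2). Following PE[0][0] plus its west/north inputs:
  cycle 0: PE[0][0] → acc 45, east 9, south 5
  cycle 1: PE[0][0] → acc 117, east 8, south 9
  cycle 2: PE[0][0] → acc 198, east 9, south 9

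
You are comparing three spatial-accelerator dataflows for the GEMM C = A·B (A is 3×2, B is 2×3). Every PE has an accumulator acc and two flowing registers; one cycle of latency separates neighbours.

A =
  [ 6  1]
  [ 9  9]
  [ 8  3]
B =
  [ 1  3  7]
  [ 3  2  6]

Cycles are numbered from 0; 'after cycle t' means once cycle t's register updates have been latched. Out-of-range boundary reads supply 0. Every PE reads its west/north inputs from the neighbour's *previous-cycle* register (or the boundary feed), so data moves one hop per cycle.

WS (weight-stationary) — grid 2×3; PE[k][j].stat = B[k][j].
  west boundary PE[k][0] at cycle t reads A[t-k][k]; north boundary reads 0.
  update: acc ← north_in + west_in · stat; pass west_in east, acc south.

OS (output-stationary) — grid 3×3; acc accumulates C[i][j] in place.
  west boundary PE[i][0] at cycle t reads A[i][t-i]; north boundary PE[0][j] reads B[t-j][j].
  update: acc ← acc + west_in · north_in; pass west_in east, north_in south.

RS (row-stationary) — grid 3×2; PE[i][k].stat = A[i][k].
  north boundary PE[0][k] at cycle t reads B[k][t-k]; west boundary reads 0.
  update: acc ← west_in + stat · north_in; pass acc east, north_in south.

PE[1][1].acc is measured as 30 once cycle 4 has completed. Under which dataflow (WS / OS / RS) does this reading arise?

WS (2×3 grid), PE[1][1]:
  t=0 PE[1][1]: acc=0 h=0 v=0
  t=1 PE[1][1]: acc=0 h=0 v=0
  t=2 PE[1][1]: acc=20 h=1 v=20
  t=3 PE[1][1]: acc=45 h=9 v=45
  t=4 PE[1][1]: acc=30 h=3 v=30
OS (3×3 grid), PE[1][1]:
  t=0 PE[1][1]: acc=0 h=0 v=0
  t=1 PE[1][1]: acc=0 h=0 v=0
  t=2 PE[1][1]: acc=27 h=9 v=3
  t=3 PE[1][1]: acc=45 h=9 v=2
  t=4 PE[1][1]: acc=45 h=0 v=0
RS (3×2 grid), PE[1][1]:
  t=0 PE[1][1]: acc=0 h=0 v=0
  t=1 PE[1][1]: acc=0 h=0 v=0
  t=2 PE[1][1]: acc=36 h=36 v=3
  t=3 PE[1][1]: acc=45 h=45 v=2
  t=4 PE[1][1]: acc=117 h=117 v=6

dataflow = WS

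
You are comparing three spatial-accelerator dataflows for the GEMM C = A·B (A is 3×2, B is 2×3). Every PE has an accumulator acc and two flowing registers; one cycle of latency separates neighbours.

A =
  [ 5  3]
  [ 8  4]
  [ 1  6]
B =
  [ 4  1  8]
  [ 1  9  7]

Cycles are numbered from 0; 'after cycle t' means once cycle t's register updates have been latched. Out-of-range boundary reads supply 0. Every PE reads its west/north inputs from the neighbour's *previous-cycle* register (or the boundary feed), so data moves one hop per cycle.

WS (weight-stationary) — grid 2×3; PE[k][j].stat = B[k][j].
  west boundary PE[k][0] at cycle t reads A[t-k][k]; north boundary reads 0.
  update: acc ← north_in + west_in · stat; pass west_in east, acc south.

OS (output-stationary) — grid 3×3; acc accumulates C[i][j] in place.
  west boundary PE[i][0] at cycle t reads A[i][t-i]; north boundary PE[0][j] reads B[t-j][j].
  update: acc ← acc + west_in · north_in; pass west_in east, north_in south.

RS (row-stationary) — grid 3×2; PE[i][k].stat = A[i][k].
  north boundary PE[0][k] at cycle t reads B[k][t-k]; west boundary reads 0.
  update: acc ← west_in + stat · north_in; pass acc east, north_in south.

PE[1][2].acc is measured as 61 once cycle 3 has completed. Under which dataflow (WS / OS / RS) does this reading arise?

dataflow = WS

Under WS (2×3), PE[1][2]:
  [0] (1,2) acc=0 (h:0 v:0)
  [1] (1,2) acc=0 (h:0 v:0)
  [2] (1,2) acc=0 (h:0 v:0)
  [3] (1,2) acc=61 (h:3 v:61)
Under OS (3×3), PE[1][2]:
  [0] (1,2) acc=0 (h:0 v:0)
  [1] (1,2) acc=0 (h:0 v:0)
  [2] (1,2) acc=0 (h:0 v:0)
  [3] (1,2) acc=64 (h:8 v:8)
— RS: 3×2 array has no PE[1][2].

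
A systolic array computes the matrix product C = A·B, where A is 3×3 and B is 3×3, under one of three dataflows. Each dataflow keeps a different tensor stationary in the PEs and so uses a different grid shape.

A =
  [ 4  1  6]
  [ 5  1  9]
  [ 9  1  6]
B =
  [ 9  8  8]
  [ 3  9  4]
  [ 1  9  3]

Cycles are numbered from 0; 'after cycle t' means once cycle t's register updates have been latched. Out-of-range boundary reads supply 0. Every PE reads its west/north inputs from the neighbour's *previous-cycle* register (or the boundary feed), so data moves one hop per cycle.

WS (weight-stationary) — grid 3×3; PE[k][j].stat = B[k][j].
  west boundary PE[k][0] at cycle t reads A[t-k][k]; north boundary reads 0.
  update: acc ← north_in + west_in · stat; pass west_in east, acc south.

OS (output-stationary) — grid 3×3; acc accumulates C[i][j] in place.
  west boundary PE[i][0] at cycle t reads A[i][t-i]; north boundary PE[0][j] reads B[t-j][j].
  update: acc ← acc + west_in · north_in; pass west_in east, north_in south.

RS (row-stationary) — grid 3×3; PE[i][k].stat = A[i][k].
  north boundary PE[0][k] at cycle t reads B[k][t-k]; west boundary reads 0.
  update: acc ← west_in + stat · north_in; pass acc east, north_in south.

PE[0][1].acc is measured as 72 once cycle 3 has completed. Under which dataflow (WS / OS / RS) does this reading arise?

WS (3×3 grid), PE[0][1]:
  @0  [0,1]  acc 0  |  →0  ↓0
  @1  [0,1]  acc 32  |  →4  ↓32
  @2  [0,1]  acc 40  |  →5  ↓40
  @3  [0,1]  acc 72  |  →9  ↓72
OS (3×3 grid), PE[0][1]:
  @0  [0,1]  acc 0  |  →0  ↓0
  @1  [0,1]  acc 32  |  →4  ↓8
  @2  [0,1]  acc 41  |  →1  ↓9
  @3  [0,1]  acc 95  |  →6  ↓9
RS (3×3 grid), PE[0][1]:
  @0  [0,1]  acc 0  |  →0  ↓0
  @1  [0,1]  acc 39  |  →39  ↓3
  @2  [0,1]  acc 41  |  →41  ↓9
  @3  [0,1]  acc 36  |  →36  ↓4

dataflow = WS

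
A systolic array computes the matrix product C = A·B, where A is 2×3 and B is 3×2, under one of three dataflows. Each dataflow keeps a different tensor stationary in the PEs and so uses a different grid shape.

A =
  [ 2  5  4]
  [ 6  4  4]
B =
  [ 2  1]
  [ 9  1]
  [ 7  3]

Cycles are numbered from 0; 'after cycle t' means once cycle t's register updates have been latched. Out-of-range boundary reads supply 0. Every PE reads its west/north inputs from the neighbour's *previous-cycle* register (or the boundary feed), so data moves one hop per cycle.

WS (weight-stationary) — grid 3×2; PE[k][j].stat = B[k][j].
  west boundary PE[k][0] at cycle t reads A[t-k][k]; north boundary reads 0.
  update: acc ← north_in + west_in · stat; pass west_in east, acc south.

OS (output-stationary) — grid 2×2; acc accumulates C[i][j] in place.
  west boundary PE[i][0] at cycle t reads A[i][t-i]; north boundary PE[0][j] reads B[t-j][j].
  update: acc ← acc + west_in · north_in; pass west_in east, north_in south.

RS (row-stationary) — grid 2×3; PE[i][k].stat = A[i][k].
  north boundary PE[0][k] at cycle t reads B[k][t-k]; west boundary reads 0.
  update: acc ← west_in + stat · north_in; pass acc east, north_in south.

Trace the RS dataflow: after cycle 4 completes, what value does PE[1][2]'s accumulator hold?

PE[1][2].acc = 22

RS 2×3: PE[1][2] cycle-by-cycle (with neighbour feeds):
  0: (0,2).acc=0  regs=<0,0>
  0: (1,1).acc=0  regs=<0,0>
  0: (1,2).acc=0  regs=<0,0>
  1: (0,2).acc=0  regs=<0,0>
  1: (1,1).acc=0  regs=<0,0>
  1: (1,2).acc=0  regs=<0,0>
  2: (0,2).acc=77  regs=<77,7>
  2: (1,1).acc=48  regs=<48,9>
  2: (1,2).acc=0  regs=<0,0>
  3: (0,2).acc=19  regs=<19,3>
  3: (1,1).acc=10  regs=<10,1>
  3: (1,2).acc=76  regs=<76,7>
  4: (0,2).acc=0  regs=<0,0>
  4: (1,1).acc=0  regs=<0,0>
  4: (1,2).acc=22  regs=<22,3>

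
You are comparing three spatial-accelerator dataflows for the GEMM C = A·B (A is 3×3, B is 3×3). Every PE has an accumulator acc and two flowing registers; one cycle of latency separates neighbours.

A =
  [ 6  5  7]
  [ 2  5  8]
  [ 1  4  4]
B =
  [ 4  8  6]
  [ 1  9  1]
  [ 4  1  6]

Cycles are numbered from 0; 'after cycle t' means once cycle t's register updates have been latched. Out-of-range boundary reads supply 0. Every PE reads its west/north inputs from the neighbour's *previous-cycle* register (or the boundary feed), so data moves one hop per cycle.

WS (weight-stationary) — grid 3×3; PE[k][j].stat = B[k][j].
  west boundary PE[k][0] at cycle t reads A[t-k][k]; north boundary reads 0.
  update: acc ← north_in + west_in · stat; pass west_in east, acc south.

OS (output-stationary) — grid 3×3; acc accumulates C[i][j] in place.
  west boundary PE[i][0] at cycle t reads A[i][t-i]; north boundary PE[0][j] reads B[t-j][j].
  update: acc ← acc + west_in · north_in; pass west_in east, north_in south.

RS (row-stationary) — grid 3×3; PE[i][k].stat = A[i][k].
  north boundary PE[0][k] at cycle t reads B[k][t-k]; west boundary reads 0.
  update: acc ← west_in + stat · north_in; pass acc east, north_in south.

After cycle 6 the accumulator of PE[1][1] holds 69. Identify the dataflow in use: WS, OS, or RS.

dataflow = OS

WS [3×3] PE[1][1] across cycles:
  0: (1,1).acc=0  regs=<0,0>
  1: (1,1).acc=0  regs=<0,0>
  2: (1,1).acc=93  regs=<5,93>
  3: (1,1).acc=61  regs=<5,61>
  4: (1,1).acc=44  regs=<4,44>
  5: (1,1).acc=0  regs=<0,0>
  6: (1,1).acc=0  regs=<0,0>
OS [3×3] PE[1][1] across cycles:
  0: (1,1).acc=0  regs=<0,0>
  1: (1,1).acc=0  regs=<0,0>
  2: (1,1).acc=16  regs=<2,8>
  3: (1,1).acc=61  regs=<5,9>
  4: (1,1).acc=69  regs=<8,1>
  5: (1,1).acc=69  regs=<0,0>
  6: (1,1).acc=69  regs=<0,0>
RS [3×3] PE[1][1] across cycles:
  0: (1,1).acc=0  regs=<0,0>
  1: (1,1).acc=0  regs=<0,0>
  2: (1,1).acc=13  regs=<13,1>
  3: (1,1).acc=61  regs=<61,9>
  4: (1,1).acc=17  regs=<17,1>
  5: (1,1).acc=0  regs=<0,0>
  6: (1,1).acc=0  regs=<0,0>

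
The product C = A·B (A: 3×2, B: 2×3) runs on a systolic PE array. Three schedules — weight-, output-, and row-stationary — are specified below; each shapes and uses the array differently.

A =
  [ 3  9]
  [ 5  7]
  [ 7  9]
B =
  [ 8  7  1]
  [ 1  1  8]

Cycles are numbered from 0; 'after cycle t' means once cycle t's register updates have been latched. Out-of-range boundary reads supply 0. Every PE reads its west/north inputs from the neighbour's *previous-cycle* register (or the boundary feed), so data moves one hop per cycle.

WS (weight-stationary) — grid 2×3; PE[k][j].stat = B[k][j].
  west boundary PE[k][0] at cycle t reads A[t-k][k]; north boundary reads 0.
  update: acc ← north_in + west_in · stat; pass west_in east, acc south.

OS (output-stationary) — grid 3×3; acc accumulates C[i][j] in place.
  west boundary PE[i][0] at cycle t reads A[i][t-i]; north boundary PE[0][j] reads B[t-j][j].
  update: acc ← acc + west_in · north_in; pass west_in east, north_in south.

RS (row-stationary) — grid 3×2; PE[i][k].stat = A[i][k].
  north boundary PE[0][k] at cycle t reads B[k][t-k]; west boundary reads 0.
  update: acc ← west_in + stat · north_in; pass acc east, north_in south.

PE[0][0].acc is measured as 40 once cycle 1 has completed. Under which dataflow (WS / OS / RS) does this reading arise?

WS [2×3] PE[0][0] across cycles:
  0: (0,0).acc=24  regs=<3,24>
  1: (0,0).acc=40  regs=<5,40>
OS [3×3] PE[0][0] across cycles:
  0: (0,0).acc=24  regs=<3,8>
  1: (0,0).acc=33  regs=<9,1>
RS [3×2] PE[0][0] across cycles:
  0: (0,0).acc=24  regs=<24,8>
  1: (0,0).acc=21  regs=<21,7>

dataflow = WS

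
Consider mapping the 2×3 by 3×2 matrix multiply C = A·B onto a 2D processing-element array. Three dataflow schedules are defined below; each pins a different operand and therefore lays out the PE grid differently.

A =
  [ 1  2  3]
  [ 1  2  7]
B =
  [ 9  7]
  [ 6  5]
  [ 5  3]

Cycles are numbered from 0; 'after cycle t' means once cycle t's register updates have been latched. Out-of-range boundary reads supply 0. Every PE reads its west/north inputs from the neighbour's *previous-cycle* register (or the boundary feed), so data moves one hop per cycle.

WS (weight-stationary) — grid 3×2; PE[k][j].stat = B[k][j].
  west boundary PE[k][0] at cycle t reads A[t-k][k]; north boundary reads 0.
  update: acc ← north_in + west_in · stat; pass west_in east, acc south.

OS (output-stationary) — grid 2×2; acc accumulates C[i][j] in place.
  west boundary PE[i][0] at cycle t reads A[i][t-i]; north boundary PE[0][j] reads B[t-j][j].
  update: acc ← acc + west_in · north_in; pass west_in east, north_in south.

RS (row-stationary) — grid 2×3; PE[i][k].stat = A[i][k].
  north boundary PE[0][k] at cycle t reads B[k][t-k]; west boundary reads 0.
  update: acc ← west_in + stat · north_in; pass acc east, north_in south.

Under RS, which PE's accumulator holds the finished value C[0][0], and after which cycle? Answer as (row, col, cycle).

RS: C[0][0] accumulates in PE[0][2]:
  [0] (0,2) acc=0 (h:0 v:0)
  [1] (0,2) acc=0 (h:0 v:0)
  [2] (0,2) acc=36 (h:36 v:5)

(row, col, cycle) = (0, 2, 2)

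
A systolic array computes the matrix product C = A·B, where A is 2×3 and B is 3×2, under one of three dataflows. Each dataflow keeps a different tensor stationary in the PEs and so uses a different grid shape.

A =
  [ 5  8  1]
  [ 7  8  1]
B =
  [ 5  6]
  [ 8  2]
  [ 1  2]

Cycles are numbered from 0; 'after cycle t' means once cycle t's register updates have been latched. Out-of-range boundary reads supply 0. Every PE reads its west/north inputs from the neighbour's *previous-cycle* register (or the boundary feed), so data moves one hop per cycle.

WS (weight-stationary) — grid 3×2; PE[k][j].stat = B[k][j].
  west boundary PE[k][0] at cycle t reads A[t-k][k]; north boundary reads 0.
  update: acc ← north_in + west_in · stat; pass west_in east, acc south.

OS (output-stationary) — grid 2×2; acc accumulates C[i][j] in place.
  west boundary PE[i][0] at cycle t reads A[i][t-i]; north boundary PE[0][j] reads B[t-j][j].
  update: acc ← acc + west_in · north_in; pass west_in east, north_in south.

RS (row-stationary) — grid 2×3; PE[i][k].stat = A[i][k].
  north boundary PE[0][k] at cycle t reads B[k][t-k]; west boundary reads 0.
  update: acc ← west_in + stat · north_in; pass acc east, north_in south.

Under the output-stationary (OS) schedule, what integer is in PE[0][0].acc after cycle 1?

PE[0][0].acc = 89

Tracing OS — 2×2 array, target PE[0][0]:
  t=0 PE[0][0]: acc=25 h=5 v=5
  t=1 PE[0][0]: acc=89 h=8 v=8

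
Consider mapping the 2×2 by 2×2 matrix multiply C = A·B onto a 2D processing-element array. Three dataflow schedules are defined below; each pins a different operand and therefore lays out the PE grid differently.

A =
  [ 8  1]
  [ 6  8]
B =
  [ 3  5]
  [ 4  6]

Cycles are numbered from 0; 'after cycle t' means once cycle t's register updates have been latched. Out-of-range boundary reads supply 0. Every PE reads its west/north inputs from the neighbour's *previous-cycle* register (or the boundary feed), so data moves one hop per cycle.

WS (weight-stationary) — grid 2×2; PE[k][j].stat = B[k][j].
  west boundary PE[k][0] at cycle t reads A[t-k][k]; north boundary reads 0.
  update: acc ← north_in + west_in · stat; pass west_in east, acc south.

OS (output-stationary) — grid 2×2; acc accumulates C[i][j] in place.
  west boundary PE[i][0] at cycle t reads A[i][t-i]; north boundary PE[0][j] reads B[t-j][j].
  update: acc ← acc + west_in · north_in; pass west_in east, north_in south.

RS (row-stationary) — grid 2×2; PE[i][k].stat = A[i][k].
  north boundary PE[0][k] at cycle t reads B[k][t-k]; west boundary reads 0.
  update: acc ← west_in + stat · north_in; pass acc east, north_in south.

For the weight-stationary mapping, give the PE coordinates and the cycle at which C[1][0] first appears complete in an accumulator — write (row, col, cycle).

WS — PE[1][0] is where C[1][0] collects:
  cycle 0: PE[1][0] → acc 0, east 0, south 0
  cycle 1: PE[1][0] → acc 28, east 1, south 28
  cycle 2: PE[1][0] → acc 50, east 8, south 50

(row, col, cycle) = (1, 0, 2)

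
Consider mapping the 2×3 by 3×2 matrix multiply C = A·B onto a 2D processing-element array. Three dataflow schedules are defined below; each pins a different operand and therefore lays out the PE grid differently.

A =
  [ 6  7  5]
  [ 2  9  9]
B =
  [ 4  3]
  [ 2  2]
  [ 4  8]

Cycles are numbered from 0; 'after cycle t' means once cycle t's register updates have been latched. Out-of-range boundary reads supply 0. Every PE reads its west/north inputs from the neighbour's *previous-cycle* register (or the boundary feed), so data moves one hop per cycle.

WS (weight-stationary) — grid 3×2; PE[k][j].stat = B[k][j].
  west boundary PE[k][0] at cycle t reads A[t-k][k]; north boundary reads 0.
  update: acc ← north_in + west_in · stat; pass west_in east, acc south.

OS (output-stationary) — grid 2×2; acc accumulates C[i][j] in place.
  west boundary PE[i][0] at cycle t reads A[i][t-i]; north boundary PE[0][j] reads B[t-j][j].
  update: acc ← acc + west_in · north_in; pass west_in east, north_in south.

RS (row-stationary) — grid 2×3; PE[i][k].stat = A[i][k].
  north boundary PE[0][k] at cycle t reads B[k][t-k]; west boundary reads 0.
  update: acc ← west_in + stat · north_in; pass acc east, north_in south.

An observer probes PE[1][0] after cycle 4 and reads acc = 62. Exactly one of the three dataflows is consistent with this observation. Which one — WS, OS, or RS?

— WS: 3×2; PE[1][0] trace:
  [0] (1,0) acc=0 (h:0 v:0)
  [1] (1,0) acc=38 (h:7 v:38)
  [2] (1,0) acc=26 (h:9 v:26)
  [3] (1,0) acc=0 (h:0 v:0)
  [4] (1,0) acc=0 (h:0 v:0)
— OS: 2×2; PE[1][0] trace:
  [0] (1,0) acc=0 (h:0 v:0)
  [1] (1,0) acc=8 (h:2 v:4)
  [2] (1,0) acc=26 (h:9 v:2)
  [3] (1,0) acc=62 (h:9 v:4)
  [4] (1,0) acc=62 (h:0 v:0)
— RS: 2×3; PE[1][0] trace:
  [0] (1,0) acc=0 (h:0 v:0)
  [1] (1,0) acc=8 (h:8 v:4)
  [2] (1,0) acc=6 (h:6 v:3)
  [3] (1,0) acc=0 (h:0 v:0)
  [4] (1,0) acc=0 (h:0 v:0)

dataflow = OS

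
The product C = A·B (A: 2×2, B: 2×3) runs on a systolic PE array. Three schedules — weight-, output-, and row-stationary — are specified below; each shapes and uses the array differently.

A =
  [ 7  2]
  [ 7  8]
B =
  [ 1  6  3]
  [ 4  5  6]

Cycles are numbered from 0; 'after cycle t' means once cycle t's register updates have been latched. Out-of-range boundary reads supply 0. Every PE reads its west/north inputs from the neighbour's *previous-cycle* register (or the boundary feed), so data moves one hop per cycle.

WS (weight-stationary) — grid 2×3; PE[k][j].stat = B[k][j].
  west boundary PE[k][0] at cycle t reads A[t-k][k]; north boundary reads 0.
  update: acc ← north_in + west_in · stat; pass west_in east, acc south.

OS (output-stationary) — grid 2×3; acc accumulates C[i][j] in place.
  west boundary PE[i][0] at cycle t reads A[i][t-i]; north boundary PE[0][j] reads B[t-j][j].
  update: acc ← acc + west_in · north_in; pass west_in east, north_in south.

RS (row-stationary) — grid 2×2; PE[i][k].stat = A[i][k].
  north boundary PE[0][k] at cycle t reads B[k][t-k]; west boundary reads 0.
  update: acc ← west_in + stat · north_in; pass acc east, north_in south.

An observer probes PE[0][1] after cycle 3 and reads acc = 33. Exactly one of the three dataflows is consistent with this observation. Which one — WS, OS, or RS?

— WS: 2×3; PE[0][1] trace:
  t=0 PE[0][1]: acc=0 h=0 v=0
  t=1 PE[0][1]: acc=42 h=7 v=42
  t=2 PE[0][1]: acc=42 h=7 v=42
  t=3 PE[0][1]: acc=0 h=0 v=0
— OS: 2×3; PE[0][1] trace:
  t=0 PE[0][1]: acc=0 h=0 v=0
  t=1 PE[0][1]: acc=42 h=7 v=6
  t=2 PE[0][1]: acc=52 h=2 v=5
  t=3 PE[0][1]: acc=52 h=0 v=0
— RS: 2×2; PE[0][1] trace:
  t=0 PE[0][1]: acc=0 h=0 v=0
  t=1 PE[0][1]: acc=15 h=15 v=4
  t=2 PE[0][1]: acc=52 h=52 v=5
  t=3 PE[0][1]: acc=33 h=33 v=6

dataflow = RS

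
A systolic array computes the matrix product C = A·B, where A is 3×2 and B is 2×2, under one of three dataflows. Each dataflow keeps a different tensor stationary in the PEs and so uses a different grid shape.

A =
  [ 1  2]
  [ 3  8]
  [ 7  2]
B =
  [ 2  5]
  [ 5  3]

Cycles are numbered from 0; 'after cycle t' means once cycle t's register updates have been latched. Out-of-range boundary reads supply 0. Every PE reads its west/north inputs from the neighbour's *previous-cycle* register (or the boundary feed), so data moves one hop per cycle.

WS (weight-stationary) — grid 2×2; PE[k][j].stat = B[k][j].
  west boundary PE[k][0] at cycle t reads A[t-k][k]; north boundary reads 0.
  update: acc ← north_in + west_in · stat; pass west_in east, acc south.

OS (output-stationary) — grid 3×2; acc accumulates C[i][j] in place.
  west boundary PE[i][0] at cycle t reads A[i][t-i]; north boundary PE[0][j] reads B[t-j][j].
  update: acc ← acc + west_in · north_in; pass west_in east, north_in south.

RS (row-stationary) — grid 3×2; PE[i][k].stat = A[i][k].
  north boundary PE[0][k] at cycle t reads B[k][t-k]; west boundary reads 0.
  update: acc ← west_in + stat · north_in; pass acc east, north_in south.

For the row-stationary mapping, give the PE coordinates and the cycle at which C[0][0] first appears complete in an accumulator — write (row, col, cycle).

(row, col, cycle) = (0, 1, 1)

Under RS, C[0][0] lands at PE[0][1]:
  after 0 — PE[0][1] acc=0, pass-E 0, pass-S 0
  after 1 — PE[0][1] acc=12, pass-E 12, pass-S 5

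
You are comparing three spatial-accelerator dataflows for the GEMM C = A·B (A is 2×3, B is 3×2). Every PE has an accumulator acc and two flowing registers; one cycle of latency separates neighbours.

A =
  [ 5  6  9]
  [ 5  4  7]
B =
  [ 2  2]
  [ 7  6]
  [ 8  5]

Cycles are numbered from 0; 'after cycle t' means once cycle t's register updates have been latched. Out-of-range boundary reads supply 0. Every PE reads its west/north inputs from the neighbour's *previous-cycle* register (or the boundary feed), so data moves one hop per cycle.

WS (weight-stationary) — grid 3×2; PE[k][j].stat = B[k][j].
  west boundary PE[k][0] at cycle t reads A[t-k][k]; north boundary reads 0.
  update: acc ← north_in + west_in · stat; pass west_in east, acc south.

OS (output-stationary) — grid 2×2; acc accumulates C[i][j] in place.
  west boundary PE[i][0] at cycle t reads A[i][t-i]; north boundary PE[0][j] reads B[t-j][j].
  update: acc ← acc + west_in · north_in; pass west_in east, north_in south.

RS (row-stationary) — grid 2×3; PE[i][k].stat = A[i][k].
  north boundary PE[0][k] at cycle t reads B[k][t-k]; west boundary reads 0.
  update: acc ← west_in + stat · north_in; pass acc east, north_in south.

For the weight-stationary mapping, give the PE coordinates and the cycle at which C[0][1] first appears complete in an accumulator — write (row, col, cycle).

Under WS, C[0][1] lands at PE[2][1]:
  t=0 PE[2][1]: acc=0 h=0 v=0
  t=1 PE[2][1]: acc=0 h=0 v=0
  t=2 PE[2][1]: acc=0 h=0 v=0
  t=3 PE[2][1]: acc=91 h=9 v=91

(row, col, cycle) = (2, 1, 3)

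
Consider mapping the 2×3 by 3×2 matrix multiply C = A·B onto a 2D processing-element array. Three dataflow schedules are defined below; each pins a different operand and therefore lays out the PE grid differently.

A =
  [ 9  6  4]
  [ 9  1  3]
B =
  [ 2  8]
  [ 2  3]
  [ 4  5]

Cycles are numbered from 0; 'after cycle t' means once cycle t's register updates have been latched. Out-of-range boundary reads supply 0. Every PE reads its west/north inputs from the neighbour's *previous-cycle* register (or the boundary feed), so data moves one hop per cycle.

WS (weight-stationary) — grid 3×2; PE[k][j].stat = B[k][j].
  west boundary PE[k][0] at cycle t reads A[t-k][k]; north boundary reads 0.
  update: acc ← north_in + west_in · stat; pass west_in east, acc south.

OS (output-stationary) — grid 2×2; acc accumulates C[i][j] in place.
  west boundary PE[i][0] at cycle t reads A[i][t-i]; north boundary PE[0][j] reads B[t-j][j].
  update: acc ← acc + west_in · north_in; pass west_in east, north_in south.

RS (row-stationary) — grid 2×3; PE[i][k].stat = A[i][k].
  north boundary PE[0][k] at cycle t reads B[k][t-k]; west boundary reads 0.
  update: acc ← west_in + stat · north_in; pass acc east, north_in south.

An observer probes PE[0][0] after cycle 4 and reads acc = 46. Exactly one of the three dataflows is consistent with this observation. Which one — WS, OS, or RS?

dataflow = OS

WS [3×2] PE[0][0] across cycles:
  step 0 · PE0,0: acc=18; fwd→9 fwd↓18
  step 1 · PE0,0: acc=18; fwd→9 fwd↓18
  step 2 · PE0,0: acc=0; fwd→0 fwd↓0
  step 3 · PE0,0: acc=0; fwd→0 fwd↓0
  step 4 · PE0,0: acc=0; fwd→0 fwd↓0
OS [2×2] PE[0][0] across cycles:
  step 0 · PE0,0: acc=18; fwd→9 fwd↓2
  step 1 · PE0,0: acc=30; fwd→6 fwd↓2
  step 2 · PE0,0: acc=46; fwd→4 fwd↓4
  step 3 · PE0,0: acc=46; fwd→0 fwd↓0
  step 4 · PE0,0: acc=46; fwd→0 fwd↓0
RS [2×3] PE[0][0] across cycles:
  step 0 · PE0,0: acc=18; fwd→18 fwd↓2
  step 1 · PE0,0: acc=72; fwd→72 fwd↓8
  step 2 · PE0,0: acc=0; fwd→0 fwd↓0
  step 3 · PE0,0: acc=0; fwd→0 fwd↓0
  step 4 · PE0,0: acc=0; fwd→0 fwd↓0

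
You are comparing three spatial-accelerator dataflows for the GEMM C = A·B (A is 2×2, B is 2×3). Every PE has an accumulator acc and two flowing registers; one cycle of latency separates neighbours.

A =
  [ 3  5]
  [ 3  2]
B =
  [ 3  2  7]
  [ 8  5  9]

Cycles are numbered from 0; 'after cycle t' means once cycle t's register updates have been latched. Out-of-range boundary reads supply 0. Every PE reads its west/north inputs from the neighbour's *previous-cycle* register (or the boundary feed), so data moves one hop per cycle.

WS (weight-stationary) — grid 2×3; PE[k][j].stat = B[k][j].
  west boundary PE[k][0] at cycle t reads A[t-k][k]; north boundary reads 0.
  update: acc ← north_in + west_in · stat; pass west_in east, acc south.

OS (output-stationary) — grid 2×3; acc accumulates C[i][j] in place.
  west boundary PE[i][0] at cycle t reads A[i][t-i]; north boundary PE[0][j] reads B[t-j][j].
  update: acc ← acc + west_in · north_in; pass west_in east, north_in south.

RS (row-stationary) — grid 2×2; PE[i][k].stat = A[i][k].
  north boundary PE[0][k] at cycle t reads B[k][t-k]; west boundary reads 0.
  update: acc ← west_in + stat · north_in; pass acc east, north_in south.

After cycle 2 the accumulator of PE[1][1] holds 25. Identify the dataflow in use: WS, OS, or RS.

— WS: 2×3; PE[1][1] trace:
  t=0 PE[1][1]: acc=0 h=0 v=0
  t=1 PE[1][1]: acc=0 h=0 v=0
  t=2 PE[1][1]: acc=31 h=5 v=31
— OS: 2×3; PE[1][1] trace:
  t=0 PE[1][1]: acc=0 h=0 v=0
  t=1 PE[1][1]: acc=0 h=0 v=0
  t=2 PE[1][1]: acc=6 h=3 v=2
— RS: 2×2; PE[1][1] trace:
  t=0 PE[1][1]: acc=0 h=0 v=0
  t=1 PE[1][1]: acc=0 h=0 v=0
  t=2 PE[1][1]: acc=25 h=25 v=8

dataflow = RS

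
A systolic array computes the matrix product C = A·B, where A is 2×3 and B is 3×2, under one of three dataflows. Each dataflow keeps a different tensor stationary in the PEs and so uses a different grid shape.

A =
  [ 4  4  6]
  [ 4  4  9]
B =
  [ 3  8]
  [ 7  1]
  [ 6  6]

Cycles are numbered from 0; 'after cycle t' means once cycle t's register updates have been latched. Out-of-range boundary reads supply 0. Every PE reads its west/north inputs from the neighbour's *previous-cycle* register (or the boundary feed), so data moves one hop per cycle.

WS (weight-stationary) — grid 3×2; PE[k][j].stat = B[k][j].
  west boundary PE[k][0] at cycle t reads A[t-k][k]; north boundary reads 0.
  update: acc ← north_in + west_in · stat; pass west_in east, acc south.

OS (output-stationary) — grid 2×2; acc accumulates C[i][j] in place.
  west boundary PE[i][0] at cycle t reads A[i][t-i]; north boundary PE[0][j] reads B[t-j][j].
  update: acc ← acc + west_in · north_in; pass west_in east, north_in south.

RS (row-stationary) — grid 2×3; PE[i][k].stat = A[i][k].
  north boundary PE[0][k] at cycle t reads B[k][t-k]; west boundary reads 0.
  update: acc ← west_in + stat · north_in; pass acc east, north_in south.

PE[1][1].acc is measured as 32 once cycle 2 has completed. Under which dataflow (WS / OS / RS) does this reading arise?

— WS: 3×2; PE[1][1] trace:
  [0] (1,1) acc=0 (h:0 v:0)
  [1] (1,1) acc=0 (h:0 v:0)
  [2] (1,1) acc=36 (h:4 v:36)
— OS: 2×2; PE[1][1] trace:
  [0] (1,1) acc=0 (h:0 v:0)
  [1] (1,1) acc=0 (h:0 v:0)
  [2] (1,1) acc=32 (h:4 v:8)
— RS: 2×3; PE[1][1] trace:
  [0] (1,1) acc=0 (h:0 v:0)
  [1] (1,1) acc=0 (h:0 v:0)
  [2] (1,1) acc=40 (h:40 v:7)

dataflow = OS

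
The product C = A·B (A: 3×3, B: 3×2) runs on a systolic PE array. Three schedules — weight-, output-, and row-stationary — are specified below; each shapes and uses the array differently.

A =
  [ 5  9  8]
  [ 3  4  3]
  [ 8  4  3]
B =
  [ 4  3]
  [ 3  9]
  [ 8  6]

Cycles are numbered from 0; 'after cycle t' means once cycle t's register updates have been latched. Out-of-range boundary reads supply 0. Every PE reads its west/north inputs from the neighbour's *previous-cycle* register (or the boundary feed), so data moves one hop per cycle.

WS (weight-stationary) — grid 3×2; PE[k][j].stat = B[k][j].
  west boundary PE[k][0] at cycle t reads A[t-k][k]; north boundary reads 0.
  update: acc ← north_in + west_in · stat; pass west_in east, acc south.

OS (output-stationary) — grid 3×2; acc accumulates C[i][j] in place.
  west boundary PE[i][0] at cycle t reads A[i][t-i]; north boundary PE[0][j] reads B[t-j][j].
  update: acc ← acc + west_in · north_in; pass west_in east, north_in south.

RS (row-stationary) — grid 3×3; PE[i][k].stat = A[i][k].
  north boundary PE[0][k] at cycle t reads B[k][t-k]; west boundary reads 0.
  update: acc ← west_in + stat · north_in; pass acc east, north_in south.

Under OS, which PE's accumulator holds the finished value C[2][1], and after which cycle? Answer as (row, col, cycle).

OS: C[2][1] accumulates in PE[2][1]:
  after 0 — PE[2][1] acc=0, pass-E 0, pass-S 0
  after 1 — PE[2][1] acc=0, pass-E 0, pass-S 0
  after 2 — PE[2][1] acc=0, pass-E 0, pass-S 0
  after 3 — PE[2][1] acc=24, pass-E 8, pass-S 3
  after 4 — PE[2][1] acc=60, pass-E 4, pass-S 9
  after 5 — PE[2][1] acc=78, pass-E 3, pass-S 6

(row, col, cycle) = (2, 1, 5)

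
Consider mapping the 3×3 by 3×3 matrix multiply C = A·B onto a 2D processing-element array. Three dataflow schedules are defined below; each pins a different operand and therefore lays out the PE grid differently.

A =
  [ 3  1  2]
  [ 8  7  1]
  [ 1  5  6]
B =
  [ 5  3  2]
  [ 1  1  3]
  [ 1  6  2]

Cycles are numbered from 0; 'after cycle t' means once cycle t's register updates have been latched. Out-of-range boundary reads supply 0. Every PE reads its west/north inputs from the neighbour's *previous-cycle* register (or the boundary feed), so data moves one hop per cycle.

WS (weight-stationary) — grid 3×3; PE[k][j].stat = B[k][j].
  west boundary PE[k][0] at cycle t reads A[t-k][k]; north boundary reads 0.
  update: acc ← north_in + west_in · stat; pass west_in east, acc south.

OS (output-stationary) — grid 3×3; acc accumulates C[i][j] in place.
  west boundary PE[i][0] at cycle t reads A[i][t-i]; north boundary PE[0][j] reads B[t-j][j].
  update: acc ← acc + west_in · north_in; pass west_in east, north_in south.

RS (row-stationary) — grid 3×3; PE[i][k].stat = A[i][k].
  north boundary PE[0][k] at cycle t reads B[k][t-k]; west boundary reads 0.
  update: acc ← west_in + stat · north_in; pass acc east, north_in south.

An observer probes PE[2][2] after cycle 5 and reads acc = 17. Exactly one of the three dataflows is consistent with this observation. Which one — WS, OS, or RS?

dataflow = OS

WS (3×3 grid), PE[2][2]:
  t=0 PE[2][2]: acc=0 h=0 v=0
  t=1 PE[2][2]: acc=0 h=0 v=0
  t=2 PE[2][2]: acc=0 h=0 v=0
  t=3 PE[2][2]: acc=0 h=0 v=0
  t=4 PE[2][2]: acc=13 h=2 v=13
  t=5 PE[2][2]: acc=39 h=1 v=39
OS (3×3 grid), PE[2][2]:
  t=0 PE[2][2]: acc=0 h=0 v=0
  t=1 PE[2][2]: acc=0 h=0 v=0
  t=2 PE[2][2]: acc=0 h=0 v=0
  t=3 PE[2][2]: acc=0 h=0 v=0
  t=4 PE[2][2]: acc=2 h=1 v=2
  t=5 PE[2][2]: acc=17 h=5 v=3
RS (3×3 grid), PE[2][2]:
  t=0 PE[2][2]: acc=0 h=0 v=0
  t=1 PE[2][2]: acc=0 h=0 v=0
  t=2 PE[2][2]: acc=0 h=0 v=0
  t=3 PE[2][2]: acc=0 h=0 v=0
  t=4 PE[2][2]: acc=16 h=16 v=1
  t=5 PE[2][2]: acc=44 h=44 v=6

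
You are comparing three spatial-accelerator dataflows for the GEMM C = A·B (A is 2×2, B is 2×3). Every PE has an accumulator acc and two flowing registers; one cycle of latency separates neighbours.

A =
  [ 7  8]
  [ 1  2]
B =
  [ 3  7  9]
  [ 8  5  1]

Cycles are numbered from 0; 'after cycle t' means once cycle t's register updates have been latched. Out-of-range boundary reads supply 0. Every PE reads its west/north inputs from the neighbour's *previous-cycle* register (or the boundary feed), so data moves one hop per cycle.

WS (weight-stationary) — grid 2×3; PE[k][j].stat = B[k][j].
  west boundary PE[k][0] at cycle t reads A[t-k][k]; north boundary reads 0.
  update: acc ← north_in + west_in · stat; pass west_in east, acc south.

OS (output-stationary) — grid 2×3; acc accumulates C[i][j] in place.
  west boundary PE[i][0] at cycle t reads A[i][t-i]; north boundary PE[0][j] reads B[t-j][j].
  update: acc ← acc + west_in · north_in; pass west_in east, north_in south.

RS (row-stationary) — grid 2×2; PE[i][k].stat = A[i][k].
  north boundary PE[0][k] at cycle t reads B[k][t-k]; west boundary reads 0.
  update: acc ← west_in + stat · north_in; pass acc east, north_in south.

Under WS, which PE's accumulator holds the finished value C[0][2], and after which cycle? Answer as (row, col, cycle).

(row, col, cycle) = (1, 2, 3)

WS — PE[1][2] is where C[0][2] collects:
  t=0 PE[1][2]: acc=0 h=0 v=0
  t=1 PE[1][2]: acc=0 h=0 v=0
  t=2 PE[1][2]: acc=0 h=0 v=0
  t=3 PE[1][2]: acc=71 h=8 v=71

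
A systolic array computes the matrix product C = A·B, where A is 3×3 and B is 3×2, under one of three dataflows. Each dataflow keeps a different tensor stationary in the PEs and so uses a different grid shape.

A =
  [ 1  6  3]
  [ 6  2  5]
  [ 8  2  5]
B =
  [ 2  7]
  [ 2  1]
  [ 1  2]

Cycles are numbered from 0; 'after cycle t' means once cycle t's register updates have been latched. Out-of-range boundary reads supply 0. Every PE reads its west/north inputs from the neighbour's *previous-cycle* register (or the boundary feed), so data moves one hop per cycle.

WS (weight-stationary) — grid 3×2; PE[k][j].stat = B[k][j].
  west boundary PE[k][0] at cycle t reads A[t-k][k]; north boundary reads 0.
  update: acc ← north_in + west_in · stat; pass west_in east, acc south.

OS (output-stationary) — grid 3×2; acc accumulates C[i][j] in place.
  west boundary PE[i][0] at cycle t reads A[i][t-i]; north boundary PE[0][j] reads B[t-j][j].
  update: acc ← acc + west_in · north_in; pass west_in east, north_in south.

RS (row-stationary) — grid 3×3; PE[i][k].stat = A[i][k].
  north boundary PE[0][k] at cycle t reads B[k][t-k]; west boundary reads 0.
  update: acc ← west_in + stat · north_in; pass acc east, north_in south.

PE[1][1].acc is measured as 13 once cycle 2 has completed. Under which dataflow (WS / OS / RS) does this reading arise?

dataflow = WS

— WS: 3×2; PE[1][1] trace:
  0: (1,1).acc=0  regs=<0,0>
  1: (1,1).acc=0  regs=<0,0>
  2: (1,1).acc=13  regs=<6,13>
— OS: 3×2; PE[1][1] trace:
  0: (1,1).acc=0  regs=<0,0>
  1: (1,1).acc=0  regs=<0,0>
  2: (1,1).acc=42  regs=<6,7>
— RS: 3×3; PE[1][1] trace:
  0: (1,1).acc=0  regs=<0,0>
  1: (1,1).acc=0  regs=<0,0>
  2: (1,1).acc=16  regs=<16,2>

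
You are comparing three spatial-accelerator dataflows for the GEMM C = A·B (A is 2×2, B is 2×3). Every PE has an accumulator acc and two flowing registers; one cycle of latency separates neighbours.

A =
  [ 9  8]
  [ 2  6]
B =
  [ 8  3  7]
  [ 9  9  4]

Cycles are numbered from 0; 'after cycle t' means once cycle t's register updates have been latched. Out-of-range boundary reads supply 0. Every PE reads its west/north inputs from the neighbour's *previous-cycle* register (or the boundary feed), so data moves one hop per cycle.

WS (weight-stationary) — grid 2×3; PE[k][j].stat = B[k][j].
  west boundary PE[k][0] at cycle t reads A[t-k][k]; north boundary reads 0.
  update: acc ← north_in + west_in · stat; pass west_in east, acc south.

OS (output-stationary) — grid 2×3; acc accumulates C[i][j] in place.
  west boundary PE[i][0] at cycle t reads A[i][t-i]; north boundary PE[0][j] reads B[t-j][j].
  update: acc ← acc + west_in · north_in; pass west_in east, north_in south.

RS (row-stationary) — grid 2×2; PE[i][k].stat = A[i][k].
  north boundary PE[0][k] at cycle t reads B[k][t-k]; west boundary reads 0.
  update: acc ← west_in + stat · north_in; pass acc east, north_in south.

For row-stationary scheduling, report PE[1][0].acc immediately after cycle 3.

PE[1][0].acc = 14

RS (2×2). Following PE[1][0] plus its west/north inputs:
  cycle 0: PE[0][0] → acc 72, east 72, south 8
  cycle 0: PE[1][0] → acc 0, east 0, south 0
  cycle 1: PE[0][0] → acc 27, east 27, south 3
  cycle 1: PE[1][0] → acc 16, east 16, south 8
  cycle 2: PE[0][0] → acc 63, east 63, south 7
  cycle 2: PE[1][0] → acc 6, east 6, south 3
  cycle 3: PE[0][0] → acc 0, east 0, south 0
  cycle 3: PE[1][0] → acc 14, east 14, south 7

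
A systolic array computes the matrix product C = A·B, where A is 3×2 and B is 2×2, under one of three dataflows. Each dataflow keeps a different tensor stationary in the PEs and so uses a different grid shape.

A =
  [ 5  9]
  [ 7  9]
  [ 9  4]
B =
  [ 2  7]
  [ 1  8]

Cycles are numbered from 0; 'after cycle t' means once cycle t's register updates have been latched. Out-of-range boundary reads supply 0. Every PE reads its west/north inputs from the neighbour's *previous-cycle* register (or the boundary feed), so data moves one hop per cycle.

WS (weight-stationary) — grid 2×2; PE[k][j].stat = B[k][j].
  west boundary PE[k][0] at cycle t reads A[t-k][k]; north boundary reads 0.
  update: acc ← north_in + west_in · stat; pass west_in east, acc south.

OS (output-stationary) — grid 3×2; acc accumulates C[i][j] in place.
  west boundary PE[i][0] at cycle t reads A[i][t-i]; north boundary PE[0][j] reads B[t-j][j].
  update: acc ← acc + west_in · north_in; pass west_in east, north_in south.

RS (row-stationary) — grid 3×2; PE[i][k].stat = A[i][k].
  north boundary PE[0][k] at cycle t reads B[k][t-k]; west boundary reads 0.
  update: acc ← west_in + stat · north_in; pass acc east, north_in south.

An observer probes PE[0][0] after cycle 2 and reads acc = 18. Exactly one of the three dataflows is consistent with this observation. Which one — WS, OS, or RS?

dataflow = WS

Under WS (2×2), PE[0][0]:
  [0] (0,0) acc=10 (h:5 v:10)
  [1] (0,0) acc=14 (h:7 v:14)
  [2] (0,0) acc=18 (h:9 v:18)
Under OS (3×2), PE[0][0]:
  [0] (0,0) acc=10 (h:5 v:2)
  [1] (0,0) acc=19 (h:9 v:1)
  [2] (0,0) acc=19 (h:0 v:0)
Under RS (3×2), PE[0][0]:
  [0] (0,0) acc=10 (h:10 v:2)
  [1] (0,0) acc=35 (h:35 v:7)
  [2] (0,0) acc=0 (h:0 v:0)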